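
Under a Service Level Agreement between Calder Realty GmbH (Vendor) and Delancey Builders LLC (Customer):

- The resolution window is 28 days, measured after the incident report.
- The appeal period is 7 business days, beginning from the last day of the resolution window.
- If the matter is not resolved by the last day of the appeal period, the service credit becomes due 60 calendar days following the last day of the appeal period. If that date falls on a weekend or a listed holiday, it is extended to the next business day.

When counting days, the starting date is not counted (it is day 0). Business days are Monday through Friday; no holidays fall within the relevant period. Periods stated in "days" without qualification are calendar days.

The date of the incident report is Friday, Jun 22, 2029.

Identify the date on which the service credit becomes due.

Oct 1, 2029

The last day of the resolution window: Jun 22, 2029 + 28 days = Jul 20, 2029.
The last day of the appeal period: counting 7 business days from Friday, Jul 20, 2029 (Jul 23, Jul 24, Jul 25, Jul 26, Jul 27, Jul 30, Jul 31, skipping weekends) reaches Tuesday, Jul 31, 2029.
The date on which the service credit becomes due: 60 calendar days after Jul 31, 2029 is Sep 29, 2029. That falls on a Saturday, so it rolls to the next business day, Monday, Oct 1, 2029.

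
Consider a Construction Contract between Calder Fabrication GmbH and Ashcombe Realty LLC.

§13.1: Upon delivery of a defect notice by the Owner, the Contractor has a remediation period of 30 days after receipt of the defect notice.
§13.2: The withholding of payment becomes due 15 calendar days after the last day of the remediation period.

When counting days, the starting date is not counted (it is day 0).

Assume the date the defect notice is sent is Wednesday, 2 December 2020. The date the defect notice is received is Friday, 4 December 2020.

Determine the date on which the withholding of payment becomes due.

The last day of the remediation period: 4 December 2020 + 30 days = 3 January 2021.
The date on which the withholding of payment becomes due: 15 calendar days after 3 January 2021 is 18 January 2021.

18 January 2021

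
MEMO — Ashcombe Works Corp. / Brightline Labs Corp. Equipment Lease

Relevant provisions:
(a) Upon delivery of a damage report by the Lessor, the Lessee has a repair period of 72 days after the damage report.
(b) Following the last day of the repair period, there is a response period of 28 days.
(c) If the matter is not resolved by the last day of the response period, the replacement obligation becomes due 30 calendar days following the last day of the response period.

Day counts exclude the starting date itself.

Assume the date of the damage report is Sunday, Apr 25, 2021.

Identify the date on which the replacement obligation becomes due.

Sep 2, 2021

The last day of the repair period: Apr 25, 2021 + 72 days = Jul 6, 2021.
Adding 28 calendar days to Jul 6, 2021 gives Aug 3, 2021, which is the last day of the response period.
Adding 30 calendar days to Aug 3, 2021 gives Sep 2, 2021, which is the date on which the replacement obligation becomes due.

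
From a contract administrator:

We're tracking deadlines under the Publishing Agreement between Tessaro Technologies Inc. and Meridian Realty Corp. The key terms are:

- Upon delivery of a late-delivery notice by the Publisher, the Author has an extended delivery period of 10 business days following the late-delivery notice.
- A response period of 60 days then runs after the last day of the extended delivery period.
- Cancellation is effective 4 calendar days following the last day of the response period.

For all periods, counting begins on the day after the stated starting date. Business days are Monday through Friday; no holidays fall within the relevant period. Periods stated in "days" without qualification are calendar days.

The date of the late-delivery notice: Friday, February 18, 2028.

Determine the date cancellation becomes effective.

May 6, 2028

From Friday, February 18, 2028, 10 business days (Feb 21, Feb 22, Feb 23, Feb 24, Feb 25, Feb 28, Feb 29, Mar 1, Mar 2, Mar 3, skipping weekends) brings us to Friday, March 3, 2028, which is the last day of the extended delivery period.
The last day of the response period: 60 calendar days after March 3, 2028 is May 2, 2028.
The date cancellation becomes effective: 4 calendar days after May 2, 2028 is May 6, 2028.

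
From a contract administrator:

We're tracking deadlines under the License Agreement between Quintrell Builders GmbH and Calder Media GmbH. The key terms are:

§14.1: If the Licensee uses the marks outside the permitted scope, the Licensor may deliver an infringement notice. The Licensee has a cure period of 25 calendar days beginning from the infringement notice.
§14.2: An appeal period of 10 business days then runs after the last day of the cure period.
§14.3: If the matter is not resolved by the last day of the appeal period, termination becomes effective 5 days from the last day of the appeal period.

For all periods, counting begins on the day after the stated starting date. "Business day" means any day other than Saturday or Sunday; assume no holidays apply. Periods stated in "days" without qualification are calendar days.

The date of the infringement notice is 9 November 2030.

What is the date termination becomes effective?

23 December 2030

The last day of the cure period: 9 November 2030 + 25 days = 4 December 2030.
The last day of the appeal period: counting 10 business days from Wednesday, 4 December 2030 (Dec 5, Dec 6, Dec 9, Dec 10, Dec 11, Dec 12, Dec 13, Dec 16, Dec 17, Dec 18, skipping weekends) reaches Wednesday, 18 December 2030.
The date termination becomes effective: 18 December 2030 + 5 days = 23 December 2030.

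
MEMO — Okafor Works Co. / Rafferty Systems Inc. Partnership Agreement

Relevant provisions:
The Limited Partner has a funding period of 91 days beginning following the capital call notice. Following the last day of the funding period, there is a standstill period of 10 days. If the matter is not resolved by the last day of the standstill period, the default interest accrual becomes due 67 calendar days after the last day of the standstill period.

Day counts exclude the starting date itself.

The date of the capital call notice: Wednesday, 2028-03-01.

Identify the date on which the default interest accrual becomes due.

2028-08-16

The last day of the funding period: 91 calendar days after 2028-03-01 is 2028-05-31.
The last day of the standstill period: 2028-05-31 + 10 days = 2028-06-10.
The date on which the default interest accrual becomes due: 67 calendar days after 2028-06-10 is 2028-08-16.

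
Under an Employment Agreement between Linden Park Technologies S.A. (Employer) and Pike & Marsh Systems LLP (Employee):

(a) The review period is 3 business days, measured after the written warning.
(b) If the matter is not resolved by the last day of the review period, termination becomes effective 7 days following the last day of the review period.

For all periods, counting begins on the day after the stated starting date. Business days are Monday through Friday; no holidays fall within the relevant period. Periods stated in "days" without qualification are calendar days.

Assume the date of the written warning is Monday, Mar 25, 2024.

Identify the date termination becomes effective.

Apr 4, 2024

The last day of the review period: 3 business days after Monday, Mar 25, 2024, skipping weekends — Mar 26, Mar 27, Mar 28 — lands on Thursday, Mar 28, 2024.
Adding 7 calendar days to Mar 28, 2024 gives Apr 4, 2024, which is the date termination becomes effective.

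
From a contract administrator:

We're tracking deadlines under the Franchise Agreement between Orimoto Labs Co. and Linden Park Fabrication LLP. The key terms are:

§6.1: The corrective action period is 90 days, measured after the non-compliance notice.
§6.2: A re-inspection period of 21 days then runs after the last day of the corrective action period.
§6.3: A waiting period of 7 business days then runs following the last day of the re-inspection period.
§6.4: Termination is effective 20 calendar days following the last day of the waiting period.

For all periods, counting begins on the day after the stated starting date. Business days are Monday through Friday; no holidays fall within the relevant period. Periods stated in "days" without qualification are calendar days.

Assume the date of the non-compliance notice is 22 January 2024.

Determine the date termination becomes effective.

The last day of the corrective action period: 22 January 2024 + 90 days = 21 April 2024.
The last day of the re-inspection period: 21 April 2024 + 21 days = 12 May 2024.
The last day of the waiting period: 7 business days after Sunday, 12 May 2024, skipping weekends — May 13, May 14, May 15, May 16, May 17, May 20, May 21 — lands on Tuesday, 21 May 2024.
The date termination becomes effective: 20 calendar days after 21 May 2024 is 10 June 2024.

10 June 2024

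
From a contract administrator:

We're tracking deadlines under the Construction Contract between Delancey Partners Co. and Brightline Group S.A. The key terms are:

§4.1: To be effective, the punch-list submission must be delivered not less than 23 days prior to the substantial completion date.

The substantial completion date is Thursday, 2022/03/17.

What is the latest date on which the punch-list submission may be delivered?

2022/03/17 minus 23 days is 2022/02/22.

2022/02/22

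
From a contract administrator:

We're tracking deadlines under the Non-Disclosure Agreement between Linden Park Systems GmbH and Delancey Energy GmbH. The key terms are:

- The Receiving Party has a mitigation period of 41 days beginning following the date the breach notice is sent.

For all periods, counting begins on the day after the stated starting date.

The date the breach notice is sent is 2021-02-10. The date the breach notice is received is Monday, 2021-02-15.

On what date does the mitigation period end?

The last day of the mitigation period: 41 calendar days after 2021-02-10 is 2021-03-23.

2021-03-23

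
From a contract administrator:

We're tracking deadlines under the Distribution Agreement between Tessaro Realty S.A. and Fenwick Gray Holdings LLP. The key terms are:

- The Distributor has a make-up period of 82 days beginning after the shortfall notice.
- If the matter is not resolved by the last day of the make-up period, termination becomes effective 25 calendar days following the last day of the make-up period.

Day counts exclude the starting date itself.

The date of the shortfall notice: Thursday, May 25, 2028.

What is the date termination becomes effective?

The last day of the make-up period: May 25, 2028 + 82 days = August 15, 2028.
The date termination becomes effective: August 15, 2028 + 25 days = September 9, 2028.

September 9, 2028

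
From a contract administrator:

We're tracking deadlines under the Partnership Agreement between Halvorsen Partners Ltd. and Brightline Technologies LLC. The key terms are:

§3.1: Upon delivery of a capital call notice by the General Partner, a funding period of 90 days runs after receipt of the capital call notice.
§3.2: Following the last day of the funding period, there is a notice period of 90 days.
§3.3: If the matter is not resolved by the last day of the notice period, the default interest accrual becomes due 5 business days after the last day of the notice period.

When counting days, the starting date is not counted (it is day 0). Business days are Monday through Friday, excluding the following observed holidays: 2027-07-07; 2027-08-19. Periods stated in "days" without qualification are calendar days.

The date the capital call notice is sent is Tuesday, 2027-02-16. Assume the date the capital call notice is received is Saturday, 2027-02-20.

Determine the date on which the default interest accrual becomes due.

2027-08-26

The last day of the funding period: 2027-02-20 + 90 days = 2027-05-21.
The last day of the notice period: 90 calendar days after 2027-05-21 is 2027-08-19.
The date on which the default interest accrual becomes due: counting 5 business days from Thursday, 2027-08-19 (Aug 20, Aug 23, Aug 24, Aug 25, Aug 26, skipping weekends) reaches Thursday, 2027-08-26.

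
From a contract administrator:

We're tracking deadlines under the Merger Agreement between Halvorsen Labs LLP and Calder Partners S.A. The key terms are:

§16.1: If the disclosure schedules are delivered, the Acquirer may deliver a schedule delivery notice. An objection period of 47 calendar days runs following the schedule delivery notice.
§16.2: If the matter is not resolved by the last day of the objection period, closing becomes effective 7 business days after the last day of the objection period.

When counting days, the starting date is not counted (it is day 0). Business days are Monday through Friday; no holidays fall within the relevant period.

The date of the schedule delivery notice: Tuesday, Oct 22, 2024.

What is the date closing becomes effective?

The last day of the objection period: Oct 22, 2024 + 47 days = Dec 8, 2024.
The date closing becomes effective: 7 business days after Sunday, Dec 8, 2024, skipping weekends — Dec 9, Dec 10, Dec 11, Dec 12, Dec 13, Dec 16, Dec 17 — lands on Tuesday, Dec 17, 2024.

Dec 17, 2024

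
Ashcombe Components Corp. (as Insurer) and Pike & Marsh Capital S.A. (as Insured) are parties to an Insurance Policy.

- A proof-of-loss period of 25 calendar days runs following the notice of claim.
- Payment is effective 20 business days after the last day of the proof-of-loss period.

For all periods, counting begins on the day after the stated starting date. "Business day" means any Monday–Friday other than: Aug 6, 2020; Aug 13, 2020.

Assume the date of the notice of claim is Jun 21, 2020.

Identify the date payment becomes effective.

Aug 17, 2020

Adding 25 calendar days to Jun 21, 2020 gives Jul 16, 2020, which is the last day of the proof-of-loss period.
The date payment becomes effective: 20 business days after Thursday, Jul 16, 2020, skipping weekends and the listed holidays on Aug 6, Aug 13 — Jul 17, Jul 20, Jul 21, Jul 22, …, Aug 12, Aug 14, Aug 17 — lands on Monday, Aug 17, 2020.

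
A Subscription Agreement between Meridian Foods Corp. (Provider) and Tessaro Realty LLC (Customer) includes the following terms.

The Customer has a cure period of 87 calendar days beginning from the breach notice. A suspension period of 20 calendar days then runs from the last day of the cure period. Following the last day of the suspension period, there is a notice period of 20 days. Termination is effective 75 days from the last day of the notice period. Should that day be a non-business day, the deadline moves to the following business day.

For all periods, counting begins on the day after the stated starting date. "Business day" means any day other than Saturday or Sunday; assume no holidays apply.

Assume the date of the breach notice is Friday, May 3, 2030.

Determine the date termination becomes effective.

November 21, 2030

The last day of the cure period: May 3, 2030 + 87 days = July 29, 2030.
The last day of the suspension period: July 29, 2030 + 20 days = August 18, 2030.
Adding 20 calendar days to August 18, 2030 gives September 7, 2030, which is the last day of the notice period.
The date termination becomes effective: 75 calendar days after September 7, 2030 is November 21, 2030. November 21, 2030 is a Thursday, so no roll-forward applies.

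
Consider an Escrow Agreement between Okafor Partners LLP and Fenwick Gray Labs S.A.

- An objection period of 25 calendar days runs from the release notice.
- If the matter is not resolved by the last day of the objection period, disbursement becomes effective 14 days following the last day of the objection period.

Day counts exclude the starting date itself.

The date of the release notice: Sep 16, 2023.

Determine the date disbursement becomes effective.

The last day of the objection period: 25 calendar days after Sep 16, 2023 is Oct 11, 2023.
The date disbursement becomes effective: 14 calendar days after Oct 11, 2023 is Oct 25, 2023.

Oct 25, 2023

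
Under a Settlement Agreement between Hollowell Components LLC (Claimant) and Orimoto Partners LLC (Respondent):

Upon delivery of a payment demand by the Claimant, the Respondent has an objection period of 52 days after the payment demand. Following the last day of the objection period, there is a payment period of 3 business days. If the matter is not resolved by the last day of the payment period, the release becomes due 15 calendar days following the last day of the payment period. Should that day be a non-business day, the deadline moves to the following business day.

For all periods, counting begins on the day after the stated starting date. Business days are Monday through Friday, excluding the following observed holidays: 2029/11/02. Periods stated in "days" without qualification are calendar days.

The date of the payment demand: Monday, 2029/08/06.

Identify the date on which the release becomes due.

The last day of the objection period: 2029/08/06 + 52 days = 2029/09/27.
The last day of the payment period: 3 business days after Thursday, 2029/09/27, skipping weekends — Sep 28, Oct 1, Oct 2 — lands on Tuesday, 2029/10/02.
Adding 15 calendar days to 2029/10/02 gives 2029/10/17, which is the date on which the release becomes due. 2029/10/17 is a Wednesday and is not a listed holiday, so no roll-forward applies.

2029/10/17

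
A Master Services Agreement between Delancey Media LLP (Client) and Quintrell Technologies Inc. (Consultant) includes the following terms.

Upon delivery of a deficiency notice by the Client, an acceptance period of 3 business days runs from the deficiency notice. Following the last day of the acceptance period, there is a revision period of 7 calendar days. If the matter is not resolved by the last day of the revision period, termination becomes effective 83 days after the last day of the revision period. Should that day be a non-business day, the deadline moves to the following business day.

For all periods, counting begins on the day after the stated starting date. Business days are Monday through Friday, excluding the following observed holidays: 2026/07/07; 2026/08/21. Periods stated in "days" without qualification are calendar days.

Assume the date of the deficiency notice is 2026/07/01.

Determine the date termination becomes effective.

The last day of the acceptance period: counting 3 business days from Wednesday, 2026/07/01 (Jul 2, Jul 3, Jul 6, skipping weekends) reaches Monday, 2026/07/06.
The last day of the revision period: 2026/07/06 + 7 days = 2026/07/13.
The date termination becomes effective: 83 calendar days after 2026/07/13 is 2026/10/04. That falls on a Sunday, so it rolls to the next business day, Monday, 2026/10/05.

2026/10/05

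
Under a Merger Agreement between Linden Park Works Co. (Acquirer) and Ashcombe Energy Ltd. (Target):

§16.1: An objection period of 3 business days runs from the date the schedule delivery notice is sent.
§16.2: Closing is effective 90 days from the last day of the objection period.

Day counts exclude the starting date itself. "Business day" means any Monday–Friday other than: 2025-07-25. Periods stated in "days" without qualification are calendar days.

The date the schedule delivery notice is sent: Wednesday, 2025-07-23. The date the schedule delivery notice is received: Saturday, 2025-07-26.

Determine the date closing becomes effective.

2025-10-27

The last day of the objection period: counting 3 business days from Wednesday, 2025-07-23 (Jul 24, Jul 28, Jul 29, skipping weekends and the listed holiday on Jul 25) reaches Tuesday, 2025-07-29.
The date closing becomes effective: 90 calendar days after 2025-07-29 is 2025-10-27.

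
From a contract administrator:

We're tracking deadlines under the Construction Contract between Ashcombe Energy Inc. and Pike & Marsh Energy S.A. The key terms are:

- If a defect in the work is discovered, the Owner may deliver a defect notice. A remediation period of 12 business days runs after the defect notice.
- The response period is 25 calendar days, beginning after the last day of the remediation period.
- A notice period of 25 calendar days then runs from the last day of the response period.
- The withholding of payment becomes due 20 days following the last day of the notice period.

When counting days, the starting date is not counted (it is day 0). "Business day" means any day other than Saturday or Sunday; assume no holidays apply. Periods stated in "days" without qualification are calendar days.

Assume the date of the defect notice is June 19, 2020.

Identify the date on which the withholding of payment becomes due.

The last day of the remediation period: counting 12 business days from Friday, June 19, 2020 (Jun 22, Jun 23, Jun 24, Jun 25, …, Jul 3, Jul 6, Jul 7, skipping weekends) reaches Tuesday, July 7, 2020.
Adding 25 calendar days to July 7, 2020 gives August 1, 2020, which is the last day of the response period.
Adding 25 calendar days to August 1, 2020 gives August 26, 2020, which is the last day of the notice period.
Adding 20 calendar days to August 26, 2020 gives September 15, 2020, which is the date on which the withholding of payment becomes due.

September 15, 2020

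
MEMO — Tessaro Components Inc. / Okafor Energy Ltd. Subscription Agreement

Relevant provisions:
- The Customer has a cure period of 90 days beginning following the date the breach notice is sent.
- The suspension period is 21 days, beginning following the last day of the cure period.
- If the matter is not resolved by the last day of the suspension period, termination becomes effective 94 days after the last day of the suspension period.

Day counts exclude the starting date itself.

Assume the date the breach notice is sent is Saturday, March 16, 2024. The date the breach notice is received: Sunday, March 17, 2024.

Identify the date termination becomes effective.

The last day of the cure period: March 16, 2024 + 90 days = June 14, 2024.
The last day of the suspension period: 21 calendar days after June 14, 2024 is July 5, 2024.
The date termination becomes effective: 94 calendar days after July 5, 2024 is October 7, 2024.

October 7, 2024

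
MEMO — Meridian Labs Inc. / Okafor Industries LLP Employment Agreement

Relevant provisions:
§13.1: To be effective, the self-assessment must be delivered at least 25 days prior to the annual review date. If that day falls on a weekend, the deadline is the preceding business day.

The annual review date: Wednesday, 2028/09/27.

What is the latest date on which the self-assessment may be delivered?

2028/09/01

Counting back 25 calendar days from 2028/09/27 gives 2028/09/02. That is a Saturday, so the deadline moves back to Friday, 2028/09/01.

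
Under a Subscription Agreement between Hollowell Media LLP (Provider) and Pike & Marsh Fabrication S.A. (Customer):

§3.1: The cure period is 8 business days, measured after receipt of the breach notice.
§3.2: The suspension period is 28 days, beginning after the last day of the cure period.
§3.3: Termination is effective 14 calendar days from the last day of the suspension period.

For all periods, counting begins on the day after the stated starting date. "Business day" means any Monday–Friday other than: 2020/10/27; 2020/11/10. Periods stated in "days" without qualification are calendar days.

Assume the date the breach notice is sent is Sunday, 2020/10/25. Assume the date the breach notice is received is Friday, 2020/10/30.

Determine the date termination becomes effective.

2020/12/24

The last day of the cure period: counting 8 business days from Friday, 2020/10/30 (Nov 2, Nov 3, Nov 4, Nov 5, Nov 6, Nov 9, Nov 11, Nov 12, skipping weekends and the listed holiday on Nov 10) reaches Thursday, 2020/11/12.
Adding 28 calendar days to 2020/11/12 gives 2020/12/10, which is the last day of the suspension period.
The date termination becomes effective: 2020/12/10 + 14 days = 2020/12/24.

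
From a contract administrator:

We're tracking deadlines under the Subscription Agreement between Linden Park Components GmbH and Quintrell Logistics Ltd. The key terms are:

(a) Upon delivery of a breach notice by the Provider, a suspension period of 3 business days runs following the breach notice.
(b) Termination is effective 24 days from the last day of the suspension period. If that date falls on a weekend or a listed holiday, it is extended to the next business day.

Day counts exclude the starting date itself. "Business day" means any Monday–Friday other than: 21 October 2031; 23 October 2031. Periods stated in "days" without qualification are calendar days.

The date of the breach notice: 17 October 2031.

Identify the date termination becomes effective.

17 November 2031

The last day of the suspension period: 3 business days after Friday, 17 October 2031, skipping weekends and the listed holidays on Oct 21, Oct 23 — Oct 20, Oct 22, Oct 24 — lands on Friday, 24 October 2031.
The date termination becomes effective: 24 calendar days after 24 October 2031 is 17 November 2031. 17 November 2031 is a Monday and is not a listed holiday, so no roll-forward applies.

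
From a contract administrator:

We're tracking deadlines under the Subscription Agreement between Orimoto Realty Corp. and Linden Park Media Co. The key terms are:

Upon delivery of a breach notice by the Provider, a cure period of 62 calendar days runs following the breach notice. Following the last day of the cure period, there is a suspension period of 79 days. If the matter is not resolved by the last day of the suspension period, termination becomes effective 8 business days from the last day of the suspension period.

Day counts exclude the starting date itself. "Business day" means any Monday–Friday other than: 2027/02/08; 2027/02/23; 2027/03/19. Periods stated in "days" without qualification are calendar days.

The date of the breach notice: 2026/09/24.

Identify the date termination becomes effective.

The last day of the cure period: 62 calendar days after 2026/09/24 is 2026/11/25.
The last day of the suspension period: 2026/11/25 + 79 days = 2027/02/12.
The date termination becomes effective: counting 8 business days from Friday, 2027/02/12 (Feb 15, Feb 16, Feb 17, Feb 18, Feb 19, Feb 22, Feb 24, Feb 25, skipping weekends and the listed holiday on Feb 23) reaches Thursday, 2027/02/25.

2027/02/25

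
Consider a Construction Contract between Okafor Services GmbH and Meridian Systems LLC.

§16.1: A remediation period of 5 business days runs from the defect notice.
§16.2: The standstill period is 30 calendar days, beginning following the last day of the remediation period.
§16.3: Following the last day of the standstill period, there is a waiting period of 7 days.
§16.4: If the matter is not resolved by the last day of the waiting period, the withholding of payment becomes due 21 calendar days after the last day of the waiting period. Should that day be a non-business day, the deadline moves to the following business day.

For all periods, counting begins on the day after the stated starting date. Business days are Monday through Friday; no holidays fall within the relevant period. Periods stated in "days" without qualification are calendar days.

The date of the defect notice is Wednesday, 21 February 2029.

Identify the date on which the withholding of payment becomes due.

The last day of the remediation period: counting 5 business days from Wednesday, 21 February 2029 (Feb 22, Feb 23, Feb 26, Feb 27, Feb 28, skipping weekends) reaches Wednesday, 28 February 2029.
The last day of the standstill period: 30 calendar days after 28 February 2029 is 30 March 2029.
The last day of the waiting period: 30 March 2029 + 7 days = 6 April 2029.
The date on which the withholding of payment becomes due: 6 April 2029 + 21 days = 27 April 2029. 27 April 2029 is a Friday, so no roll-forward applies.

27 April 2029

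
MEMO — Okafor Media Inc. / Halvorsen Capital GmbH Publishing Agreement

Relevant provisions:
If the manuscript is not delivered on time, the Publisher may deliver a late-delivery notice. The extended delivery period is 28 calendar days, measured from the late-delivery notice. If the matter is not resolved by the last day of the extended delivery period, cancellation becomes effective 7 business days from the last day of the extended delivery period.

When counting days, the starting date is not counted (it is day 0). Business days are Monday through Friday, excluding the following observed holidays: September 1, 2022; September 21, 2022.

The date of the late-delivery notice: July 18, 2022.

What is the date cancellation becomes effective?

Adding 28 calendar days to July 18, 2022 gives August 15, 2022, which is the last day of the extended delivery period.
From Monday, August 15, 2022, 7 business days (Aug 16, Aug 17, Aug 18, Aug 19, Aug 22, Aug 23, Aug 24, skipping weekends) brings us to Wednesday, August 24, 2022, which is the date cancellation becomes effective.

August 24, 2022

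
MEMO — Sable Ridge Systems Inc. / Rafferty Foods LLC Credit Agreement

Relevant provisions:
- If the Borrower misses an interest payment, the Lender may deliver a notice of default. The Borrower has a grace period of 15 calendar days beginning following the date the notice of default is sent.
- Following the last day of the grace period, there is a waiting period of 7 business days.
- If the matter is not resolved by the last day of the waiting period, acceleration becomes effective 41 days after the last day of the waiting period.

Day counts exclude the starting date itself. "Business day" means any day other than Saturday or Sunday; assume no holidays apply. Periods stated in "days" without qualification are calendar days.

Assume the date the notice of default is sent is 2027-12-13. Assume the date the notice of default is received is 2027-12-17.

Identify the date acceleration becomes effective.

2028-02-16

The last day of the grace period: 2027-12-13 + 15 days = 2027-12-28.
From Tuesday, 2027-12-28, 7 business days (Dec 29, Dec 30, Dec 31, Jan 3, Jan 4, Jan 5, Jan 6, skipping weekends) brings us to Thursday, 2028-01-06, which is the last day of the waiting period.
The date acceleration becomes effective: 41 calendar days after 2028-01-06 is 2028-02-16.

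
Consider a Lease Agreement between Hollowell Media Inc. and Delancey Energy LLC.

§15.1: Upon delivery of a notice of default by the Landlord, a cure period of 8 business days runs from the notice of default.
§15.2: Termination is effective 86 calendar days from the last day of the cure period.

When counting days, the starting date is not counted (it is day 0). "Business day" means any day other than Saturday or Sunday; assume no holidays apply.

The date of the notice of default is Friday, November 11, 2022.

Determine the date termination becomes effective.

The last day of the cure period: 8 business days after Friday, November 11, 2022, skipping weekends — Nov 14, Nov 15, Nov 16, Nov 17, Nov 18, Nov 21, Nov 22, Nov 23 — lands on Wednesday, November 23, 2022.
The date termination becomes effective: 86 calendar days after November 23, 2022 is February 17, 2023.

February 17, 2023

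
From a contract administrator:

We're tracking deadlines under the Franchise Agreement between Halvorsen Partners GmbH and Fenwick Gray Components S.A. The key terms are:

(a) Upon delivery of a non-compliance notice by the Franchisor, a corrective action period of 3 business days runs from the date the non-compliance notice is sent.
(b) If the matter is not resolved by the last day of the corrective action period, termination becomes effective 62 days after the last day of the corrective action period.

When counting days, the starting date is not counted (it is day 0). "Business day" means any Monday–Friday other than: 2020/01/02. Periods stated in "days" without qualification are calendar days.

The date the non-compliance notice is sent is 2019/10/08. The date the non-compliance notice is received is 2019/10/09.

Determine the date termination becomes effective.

2019/12/12

From Tuesday, 2019/10/08, 3 business days (Oct 9, Oct 10, Oct 11, skipping weekends) brings us to Friday, 2019/10/11, which is the last day of the corrective action period.
The date termination becomes effective: 62 calendar days after 2019/10/11 is 2019/12/12.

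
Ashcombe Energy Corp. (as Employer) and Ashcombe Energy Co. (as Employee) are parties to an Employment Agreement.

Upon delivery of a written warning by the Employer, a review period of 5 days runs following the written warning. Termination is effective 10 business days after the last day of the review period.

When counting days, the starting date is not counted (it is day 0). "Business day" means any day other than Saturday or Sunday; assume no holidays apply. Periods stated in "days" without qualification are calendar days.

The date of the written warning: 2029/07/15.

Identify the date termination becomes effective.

2029/08/03

The last day of the review period: 5 calendar days after 2029/07/15 is 2029/07/20.
The date termination becomes effective: counting 10 business days from Friday, 2029/07/20 (Jul 23, Jul 24, Jul 25, Jul 26, Jul 27, Jul 30, Jul 31, Aug 1, Aug 2, Aug 3, skipping weekends) reaches Friday, 2029/08/03.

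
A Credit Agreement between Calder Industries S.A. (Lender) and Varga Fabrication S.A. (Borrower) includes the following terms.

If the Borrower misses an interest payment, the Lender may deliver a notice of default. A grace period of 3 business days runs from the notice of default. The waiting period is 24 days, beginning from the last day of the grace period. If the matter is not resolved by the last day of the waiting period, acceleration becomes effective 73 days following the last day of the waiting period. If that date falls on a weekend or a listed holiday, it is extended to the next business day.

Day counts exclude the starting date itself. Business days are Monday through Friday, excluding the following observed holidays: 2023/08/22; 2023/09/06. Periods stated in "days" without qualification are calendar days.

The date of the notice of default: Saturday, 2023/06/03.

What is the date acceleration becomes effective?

2023/09/12

From Saturday, 2023/06/03, 3 business days (Jun 5, Jun 6, Jun 7, skipping weekends) brings us to Wednesday, 2023/06/07, which is the last day of the grace period.
The last day of the waiting period: 2023/06/07 + 24 days = 2023/07/01.
The date acceleration becomes effective: 73 calendar days after 2023/07/01 is 2023/09/12. 2023/09/12 is a Tuesday and is not a listed holiday, so no roll-forward applies.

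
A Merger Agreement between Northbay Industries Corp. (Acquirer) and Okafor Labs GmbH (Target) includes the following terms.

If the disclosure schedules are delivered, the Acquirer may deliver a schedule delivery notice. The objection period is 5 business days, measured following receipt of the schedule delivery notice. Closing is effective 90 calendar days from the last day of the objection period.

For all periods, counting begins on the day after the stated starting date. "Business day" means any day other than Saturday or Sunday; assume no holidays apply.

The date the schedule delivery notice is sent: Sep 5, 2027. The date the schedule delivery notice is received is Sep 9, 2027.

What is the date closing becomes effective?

Dec 15, 2027

The last day of the objection period: counting 5 business days from Thursday, Sep 9, 2027 (Sep 10, Sep 13, Sep 14, Sep 15, Sep 16, skipping weekends) reaches Thursday, Sep 16, 2027.
The date closing becomes effective: 90 calendar days after Sep 16, 2027 is Dec 15, 2027.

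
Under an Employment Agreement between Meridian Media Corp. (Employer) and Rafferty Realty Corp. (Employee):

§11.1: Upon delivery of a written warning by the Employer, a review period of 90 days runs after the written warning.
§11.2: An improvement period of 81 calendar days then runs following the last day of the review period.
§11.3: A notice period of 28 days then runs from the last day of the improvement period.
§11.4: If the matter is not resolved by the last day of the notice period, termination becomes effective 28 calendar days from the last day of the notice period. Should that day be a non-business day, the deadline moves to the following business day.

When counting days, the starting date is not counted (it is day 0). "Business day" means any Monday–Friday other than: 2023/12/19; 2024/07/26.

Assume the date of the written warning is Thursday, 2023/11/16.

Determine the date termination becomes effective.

2024/07/01

Adding 90 calendar days to 2023/11/16 gives 2024/02/14, which is the last day of the review period.
The last day of the improvement period: 81 calendar days after 2024/02/14 is 2024/05/05.
The last day of the notice period: 2024/05/05 + 28 days = 2024/06/02.
The date termination becomes effective: 28 calendar days after 2024/06/02 is 2024/06/30. That falls on a Sunday, so it rolls to the next business day, Monday, 2024/07/01.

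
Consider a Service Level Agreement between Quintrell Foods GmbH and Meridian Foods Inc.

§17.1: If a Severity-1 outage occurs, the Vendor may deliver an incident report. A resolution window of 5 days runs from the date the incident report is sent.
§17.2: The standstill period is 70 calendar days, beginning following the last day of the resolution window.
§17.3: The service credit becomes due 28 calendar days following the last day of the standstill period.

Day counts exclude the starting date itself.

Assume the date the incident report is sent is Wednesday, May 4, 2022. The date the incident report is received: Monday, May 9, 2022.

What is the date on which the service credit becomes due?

The last day of the resolution window: 5 calendar days after May 4, 2022 is May 9, 2022.
The last day of the standstill period: 70 calendar days after May 9, 2022 is July 18, 2022.
Adding 28 calendar days to July 18, 2022 gives August 15, 2022, which is the date on which the service credit becomes due.

August 15, 2022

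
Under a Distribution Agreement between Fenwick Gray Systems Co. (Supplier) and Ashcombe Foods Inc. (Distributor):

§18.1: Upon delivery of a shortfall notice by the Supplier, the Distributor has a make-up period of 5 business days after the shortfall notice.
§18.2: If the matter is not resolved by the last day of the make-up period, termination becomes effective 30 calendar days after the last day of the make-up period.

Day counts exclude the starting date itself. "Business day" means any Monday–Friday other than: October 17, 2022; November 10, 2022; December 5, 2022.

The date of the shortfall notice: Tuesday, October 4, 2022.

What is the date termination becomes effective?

November 10, 2022

The last day of the make-up period: counting 5 business days from Tuesday, October 4, 2022 (Oct 5, Oct 6, Oct 7, Oct 10, Oct 11, skipping weekends) reaches Tuesday, October 11, 2022.
The date termination becomes effective: October 11, 2022 + 30 days = November 10, 2022.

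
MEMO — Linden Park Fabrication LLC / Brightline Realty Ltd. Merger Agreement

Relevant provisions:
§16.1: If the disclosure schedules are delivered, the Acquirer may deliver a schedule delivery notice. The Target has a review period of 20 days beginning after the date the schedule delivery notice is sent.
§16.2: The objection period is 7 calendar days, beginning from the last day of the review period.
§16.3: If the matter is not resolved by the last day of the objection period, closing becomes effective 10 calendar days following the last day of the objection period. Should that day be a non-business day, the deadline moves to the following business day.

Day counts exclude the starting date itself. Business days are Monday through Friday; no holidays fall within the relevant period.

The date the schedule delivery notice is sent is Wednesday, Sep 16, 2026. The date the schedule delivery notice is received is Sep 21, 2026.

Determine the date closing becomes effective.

Oct 23, 2026

The last day of the review period: 20 calendar days after Sep 16, 2026 is Oct 6, 2026.
The last day of the objection period: Oct 6, 2026 + 7 days = Oct 13, 2026.
Adding 10 calendar days to Oct 13, 2026 gives Oct 23, 2026, which is the date closing becomes effective. Oct 23, 2026 is a Friday, so no roll-forward applies.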